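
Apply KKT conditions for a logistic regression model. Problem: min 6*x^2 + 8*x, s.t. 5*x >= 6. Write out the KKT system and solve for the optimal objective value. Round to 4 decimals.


Step 1: Try lambda = 0 (constraint inactive).
x_unc = -8/(2*6) = -0.6667
Check: 5*-0.6667 = -3.3335 < 6 -- violated!
Step 2: Constraint must be active: 5*x = 6
x* = 6/5 = 1.2
lambda = (2*6*1.2 + 8)/5 = 4.48
Step 3: Compute optimal value.
f(x*) = 6*1.2^2 + 8*1.2 = 18.24


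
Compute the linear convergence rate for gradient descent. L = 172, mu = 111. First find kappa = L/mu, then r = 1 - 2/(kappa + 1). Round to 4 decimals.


Step 1: Compute the condition number.
kappa = L/mu = 172/111 = 1.5495
Step 2: Compute the convergence rate.
r = 1 - 2/(kappa + 1) = 1 - 2*mu/(L + mu) = (L - mu)/(L + mu) = 61/283 = 0.2155


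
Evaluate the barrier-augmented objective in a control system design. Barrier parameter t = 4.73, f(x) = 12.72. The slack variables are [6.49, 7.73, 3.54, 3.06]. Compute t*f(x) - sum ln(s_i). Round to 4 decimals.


Step 1: Compute log-barrier.
ln values: [1.8703, 2.0451, 1.2641, 1.1184]
phi = -(1.8703 + 2.0451 + 1.2641 + 1.1184) = -6.2979
Step 2: Compute augmented objective.
t*f(x) = 4.73*12.72 = 60.1656
Total = 60.1656 - 6.2979 = 53.8677


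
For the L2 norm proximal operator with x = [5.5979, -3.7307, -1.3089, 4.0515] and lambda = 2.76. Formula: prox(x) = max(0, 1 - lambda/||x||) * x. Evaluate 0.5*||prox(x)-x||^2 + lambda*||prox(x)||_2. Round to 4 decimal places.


Step 1: Compute ||x||.
||x|| = 7.9613
Step 2: Compute scaling factor.
scale = max(0, 1 - 2.76/7.9613) = 0.6533
Step 3: prox(x) = [3.6572, -2.4374, -0.8551, 2.6469]
||prox(x)|| = 5.2013
Step 4: Proximal objective.
0.5*||prox-x||^2 = 3.8088
lambda*||prox|| = 14.3556
Total = 18.1644


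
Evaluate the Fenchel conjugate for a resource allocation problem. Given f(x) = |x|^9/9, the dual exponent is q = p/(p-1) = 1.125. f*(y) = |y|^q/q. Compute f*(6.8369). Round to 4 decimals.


The conjugate exponent q satisfies 1/p + 1/q = 1.
p = 9, so q = 9/(9 - 1) = 1.125
|y|^q = 6.8369^1.125 = 8.6939
f*(6.8369) = 8.6939 / 1.125 = 7.7279


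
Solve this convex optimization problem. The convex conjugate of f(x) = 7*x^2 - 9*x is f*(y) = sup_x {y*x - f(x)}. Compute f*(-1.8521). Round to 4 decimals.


f*(y) = sup_x {y*x - a*x^2 - b*x} = sup_x {(y-b)*x - a*x^2}
FOC: (y - b) - 2a*x = 0 => x* = (y - b)/(2a)
x* = (-1.8521 + 9)/(2*7) = 0.5106
f*(-1.8521) = (y-b)^2/(4a) = (-1.8521 + 9)^2/(4*7)
= 51.0925/28 = 1.8247


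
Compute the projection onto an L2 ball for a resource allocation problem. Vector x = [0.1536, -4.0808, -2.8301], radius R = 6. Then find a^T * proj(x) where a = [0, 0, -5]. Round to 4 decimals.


Step 1: Compute ||x|| (intermediates to 6 decimals).
||x|| = sqrt(0.1536^2 + (-4.0808)^2 + (-2.8301)^2) = 4.9685
Step 2: Project.
Since ||x|| <= R, proj = x (no scaling needed).
proj(x) = [0.1536, -4.0808, -2.8301]
Step 3: Dot product.
a^T * proj(x) = 0*0.1536 + 0*(-4.0808) - 5*(-2.8301) = 14.1505


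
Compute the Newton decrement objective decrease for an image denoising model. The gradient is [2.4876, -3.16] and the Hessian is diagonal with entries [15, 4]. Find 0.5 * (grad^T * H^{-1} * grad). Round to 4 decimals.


Step 1: H is diagonal, so H^(-1) * g = [0.1658, -0.79].
Step 2: g^T H^(-1) g = sum_i g_i^2 / H_ii
  = (2.4876)^2/15 + (-3.16)^2/4
  = 0.4125 + 2.4964 = 2.9089
Step 3: Objective decrease = 0.5 * g^T H^(-1) g = 1.4545


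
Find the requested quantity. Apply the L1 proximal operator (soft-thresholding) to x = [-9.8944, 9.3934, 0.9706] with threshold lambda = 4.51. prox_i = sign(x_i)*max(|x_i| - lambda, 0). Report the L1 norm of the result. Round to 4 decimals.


Soft-thresholding with lambda = 4.51:
prox(-9.8944) = sign(-9.8944)*max(|-9.8944| - 4.51, 0) = -5.3844
prox(9.3934) = sign(9.3934)*max(|9.3934| - 4.51, 0) = 4.8834
prox(0.9706) = sign(0.9706)*max(|0.9706| - 4.51, 0) = 0.0
prox(x) = [-5.3844, 4.8834, 0.0]
||prox(x)||_1 = 5.3844 + 4.8834 + 0.0 = 10.2678


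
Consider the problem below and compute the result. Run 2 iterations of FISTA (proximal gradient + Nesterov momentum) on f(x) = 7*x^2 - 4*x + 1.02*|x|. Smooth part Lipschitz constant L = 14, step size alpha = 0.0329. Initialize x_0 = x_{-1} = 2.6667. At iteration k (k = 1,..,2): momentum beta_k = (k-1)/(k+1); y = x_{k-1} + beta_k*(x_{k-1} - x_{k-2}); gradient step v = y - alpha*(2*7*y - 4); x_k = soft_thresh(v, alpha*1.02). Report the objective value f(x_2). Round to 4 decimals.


FISTA on f(x) = 7*x^2 - 4*x + 1.02*|x|
L = 14, alpha = 0.0329
Iteration 1: beta = 0.0, y = 2.6667 + 0.0*(2.6667 - 2.6667) = 2.6667
  grad(y) = 33.3338, v = y - alpha*grad = 1.57
  prox(v) = soft_thresh(1.57, 0.0336) = 1.5365
Iteration 2: beta = 0.3333, y = 1.5365 + 0.3333*(1.5365 - 2.6667) = 1.1597
  grad(y) = 12.236, v = y - alpha*grad = 0.7571
  prox(v) = soft_thresh(0.7571, 0.0336) = 0.7236
f(x_2) = 7*0.7236^2 - 4*0.7236 + 1.02*|0.7236| = 1.5088


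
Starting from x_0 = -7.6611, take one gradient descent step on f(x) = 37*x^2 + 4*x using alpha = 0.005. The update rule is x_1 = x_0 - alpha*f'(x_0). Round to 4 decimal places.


We compute the gradient at x_0 and apply the update.
f'(x) = 74*x + 4
f'(-7.6611) = 74*-7.6611 + 4 = -562.9214
x_1 = -7.6611 - 0.005*-562.9214 = -4.8465


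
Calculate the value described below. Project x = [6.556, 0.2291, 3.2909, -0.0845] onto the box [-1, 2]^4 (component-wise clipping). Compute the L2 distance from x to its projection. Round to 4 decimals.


Project each component onto [-1, 2].
clip(6.556) = 2.0, clip(0.2291) = 0.2291, clip(3.2909) = 2.0, clip(-0.0845) = -0.0845
Projection = [2.0, 0.2291, 2.0, -0.0845]
Squared diffs: [20.7571, 0.0, 1.6664, 0.0]
Distance = sqrt(22.4235) = 4.7354


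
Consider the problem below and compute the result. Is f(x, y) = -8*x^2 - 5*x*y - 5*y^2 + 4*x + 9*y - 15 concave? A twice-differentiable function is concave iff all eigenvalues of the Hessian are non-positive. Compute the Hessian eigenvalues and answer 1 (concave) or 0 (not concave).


The Hessian of f(x,y) = -8*x^2 - 5*x*y - 5*y^2 + 4*x + 9*y - 15 is:
H = [[-16, -5], [-5, -10]]
Trace = -16 - 10 = -26
Determinant = -16*-10 - (-5)^2 = 135
Discriminant = (-26)^2 - 4*135 = 136.0
Eigenvalues: lambda_1 = -18.831, lambda_2 = -7.169
The function is concave.

1


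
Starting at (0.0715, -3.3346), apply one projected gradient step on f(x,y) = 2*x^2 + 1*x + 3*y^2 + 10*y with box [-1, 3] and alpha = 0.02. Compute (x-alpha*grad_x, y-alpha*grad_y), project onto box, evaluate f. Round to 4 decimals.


Step 1: Compute gradient at (0.0715, -3.3346).
grad_x = 2*2*0.0715 + 1 = 1.286
grad_y = 2*3*-3.3346 + 10 = -10.0076
Step 2: Gradient step.
x_raw = 0.0715 - 0.02*1.286 = 0.0458
y_raw = -3.3346 - 0.02*-10.0076 = -3.1344
Step 3: Project onto [-1, 3].
x_proj = clip(0.0458) = 0.0458
y_proj = clip(-3.1344) = -1.0
Step 4: Evaluate f.
f(0.0458, -1.0) = -6.95


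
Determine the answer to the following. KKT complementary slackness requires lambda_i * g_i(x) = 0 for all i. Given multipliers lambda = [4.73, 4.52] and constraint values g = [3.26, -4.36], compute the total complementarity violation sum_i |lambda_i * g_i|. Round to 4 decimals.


KKT complementary slackness check:
lambda_1 * g_1 = 4.73 * 3.26 = 15.4198
lambda_2 * g_2 = 4.52 * -4.36 = -19.7072
Total violation = 15.4198 + 19.7072 = 35.127


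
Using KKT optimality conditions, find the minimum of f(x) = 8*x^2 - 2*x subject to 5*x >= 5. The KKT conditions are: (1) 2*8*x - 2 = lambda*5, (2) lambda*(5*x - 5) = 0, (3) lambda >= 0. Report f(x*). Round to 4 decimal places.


Step 1: Try lambda = 0 (constraint inactive).
x_unc = 2/(2*8) = 0.125
Check: 5*0.125 = 0.625 < 5 -- violated!
Step 2: Constraint must be active: 5*x = 5
x* = 5/5 = 1.0
lambda = (2*8*1.0 - 2)/5 = 2.8
Step 3: Compute optimal value.
f(x*) = 8*1.0^2 - 2*1.0 = 6.0


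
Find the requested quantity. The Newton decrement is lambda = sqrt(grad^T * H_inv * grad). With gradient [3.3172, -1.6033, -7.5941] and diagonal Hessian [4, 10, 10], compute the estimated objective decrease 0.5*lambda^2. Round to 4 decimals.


Step 1: H is diagonal, so H^(-1) * g = [0.8293, -0.1603, -0.7594].
Step 2: g^T H^(-1) g = sum_i g_i^2 / H_ii
  = (3.3172)^2/4 + (-1.6033)^2/10 + (-7.5941)^2/10
  = 2.751 + 0.2571 + 5.767 = 8.775
Step 3: Objective decrease = 0.5 * g^T H^(-1) g = 4.3875


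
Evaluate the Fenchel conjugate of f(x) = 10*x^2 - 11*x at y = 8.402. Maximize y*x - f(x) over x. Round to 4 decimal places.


f*(y) = sup_x {y*x - a*x^2 - b*x} = sup_x {(y-b)*x - a*x^2}
FOC: (y - b) - 2a*x = 0 => x* = (y - b)/(2a)
x* = (8.402 + 11)/(2*10) = 0.9701
f*(8.402) = (y-b)^2/(4a) = (8.402 + 11)^2/(4*10)
= 376.4376/40 = 9.4109


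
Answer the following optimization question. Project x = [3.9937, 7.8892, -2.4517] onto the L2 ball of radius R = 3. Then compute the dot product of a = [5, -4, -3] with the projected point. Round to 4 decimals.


Step 1: Compute ||x|| (intermediates to 6 decimals).
||x|| = sqrt(3.9937^2 + 7.8892^2 + (-2.4517)^2) = 9.176053
Step 2: Project.
Since ||x|| > R, scale = R/||x|| = 3/9.176053 = 0.326938, proj(x) = scale * x
proj(x) = [1.305692, 2.579279, -0.801554]
Step 3: Dot product.
a^T * proj(x) = 5*1.305692 - 4*2.579279 - 3*(-0.801554) = -1.384


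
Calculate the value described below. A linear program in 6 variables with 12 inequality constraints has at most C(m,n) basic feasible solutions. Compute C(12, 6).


Each vertex corresponds to some choice of n active constraints out of m, so the number of vertices is at most C(m, n) = m! / (n!(m-n)!).
m = 12, n = 6
Numerator: 12 * 11 * 10 * 9 * 8 * 7
Denominator: 6! = 720
C(12, 6) = 924


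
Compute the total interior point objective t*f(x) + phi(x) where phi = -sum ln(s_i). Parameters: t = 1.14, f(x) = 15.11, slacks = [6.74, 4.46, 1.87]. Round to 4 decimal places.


Step 1: Compute log-barrier.
ln values: [1.9081, 1.4951, 0.6259]
phi = -(1.9081 + 1.4951 + 0.6259) = -4.0291
Step 2: Compute augmented objective.
t*f(x) = 1.14*15.11 = 17.2254
Total = 17.2254 - 4.0291 = 13.1963


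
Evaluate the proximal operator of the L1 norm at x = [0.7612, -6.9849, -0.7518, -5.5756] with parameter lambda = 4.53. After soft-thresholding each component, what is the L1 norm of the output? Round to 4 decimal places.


Soft-thresholding with lambda = 4.53:
prox(0.7612) = sign(0.7612)*max(|0.7612| - 4.53, 0) = 0.0
prox(-6.9849) = sign(-6.9849)*max(|-6.9849| - 4.53, 0) = -2.4549
prox(-0.7518) = sign(-0.7518)*max(|-0.7518| - 4.53, 0) = 0.0
prox(-5.5756) = sign(-5.5756)*max(|-5.5756| - 4.53, 0) = -1.0456
prox(x) = [0.0, -2.4549, 0.0, -1.0456]
||prox(x)||_1 = 0.0 + 2.4549 + 0.0 + 1.0456 = 3.5005


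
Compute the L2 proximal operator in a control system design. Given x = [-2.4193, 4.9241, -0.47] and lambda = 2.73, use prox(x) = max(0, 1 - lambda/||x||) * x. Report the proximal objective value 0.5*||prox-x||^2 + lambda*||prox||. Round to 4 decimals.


Step 1: Compute ||x||.
||x|| = 5.5064
Step 2: Compute scaling factor.
scale = max(0, 1 - 2.73/5.5064) = 0.5042
Step 3: prox(x) = [-1.2198, 2.4828, -0.237]
||prox(x)|| = 2.7764
Step 4: Proximal objective.
0.5*||prox-x||^2 = 3.7265
lambda*||prox|| = 7.5796
Total = 11.3061


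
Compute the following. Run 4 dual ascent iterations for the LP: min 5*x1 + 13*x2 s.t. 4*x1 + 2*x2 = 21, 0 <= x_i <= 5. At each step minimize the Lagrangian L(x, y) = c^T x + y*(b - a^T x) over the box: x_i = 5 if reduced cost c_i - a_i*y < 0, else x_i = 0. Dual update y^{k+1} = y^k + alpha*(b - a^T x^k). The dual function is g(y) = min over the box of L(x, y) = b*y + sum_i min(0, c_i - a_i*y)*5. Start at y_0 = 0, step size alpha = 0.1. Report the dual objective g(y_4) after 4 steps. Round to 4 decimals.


Dual ascent for LP: min 5*x1 + 13*x2, 4*x1 + 2*x2 = 21, 0 <= x_i <= 5
Step 1: y^k = 0.0, reduced costs: (5.0, 13.0)
  x^k = (0.0, 0.0), subgradient = b - a^T x = 21.0
  y^{k+1} = 0.0 + 0.1*21.0 = 2.1
Step 2: y^k = 2.1, reduced costs: (-3.4, 8.8)
  x^k = (5.0, 0.0), subgradient = b - a^T x = 1.0
  y^{k+1} = 2.1 + 0.1*1.0 = 2.2
Step 3: y^k = 2.2, reduced costs: (-3.8, 8.6)
  x^k = (5.0, 0.0), subgradient = b - a^T x = 1.0
  y^{k+1} = 2.2 + 0.1*1.0 = 2.3
Step 4: y^k = 2.3, reduced costs: (-4.2, 8.4)
  x^k = (5.0, 0.0), subgradient = b - a^T x = 1.0
  y^{k+1} = 2.3 + 0.1*1.0 = 2.4
Dual objective at y_4 = 2.4: reduced costs (-4.6, 8.2), box minimizer x = (5.0, 0.0)
g(y_4) = b*y + (c1 - a1*y)*x1 + (c2 - a2*y)*x2 = 21*2.4 + (-4.6)*5.0 + 8.2*0.0 = 50.4 - 23.0 + 0.0 = 27.4


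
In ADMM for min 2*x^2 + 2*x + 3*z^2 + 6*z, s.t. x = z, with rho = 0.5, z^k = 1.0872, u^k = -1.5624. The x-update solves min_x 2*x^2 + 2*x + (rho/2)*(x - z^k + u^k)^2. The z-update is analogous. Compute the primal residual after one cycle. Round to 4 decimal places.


ADMM iteration with rho = 0.5, z^k = 1.0872, u^k = -1.5624
Step 1: x-update.
Minimize 2*x^2 + 2*x + (0.5/2)*(x - 1.0872 - 1.5624)^2
FOC: (2*2 + 0.5)*x = -2 + 0.5*(1.0872 + 1.5624)
x^{k+1} = -0.15
Step 2: z-update.
Minimize 3*z^2 + 6*z + (0.5/2)*(-0.15 - z - 1.5624)^2
FOC: (2*3 + 0.5)*z = -6 + 0.5*(-0.15 - 1.5624)
z^{k+1} = -1.0548
Step 3: u-update.
u^{k+1} = -1.5624 - 0.15 + 1.0548 = -0.6576
Step 4: Primal residual = |-0.15 + 1.0548| = 0.9048


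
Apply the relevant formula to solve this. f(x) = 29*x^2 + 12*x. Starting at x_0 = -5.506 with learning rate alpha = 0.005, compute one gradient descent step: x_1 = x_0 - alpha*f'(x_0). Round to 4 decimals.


We compute the gradient at x_0 and apply the update.
f'(x) = 58*x + 12
f'(-5.506) = 58*-5.506 + 12 = -307.348
x_1 = -5.506 - 0.005*-307.348 = -3.9693


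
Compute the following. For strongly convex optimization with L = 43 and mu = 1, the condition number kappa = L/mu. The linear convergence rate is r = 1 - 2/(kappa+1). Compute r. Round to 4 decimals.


Step 1: Compute the condition number.
kappa = L/mu = 43/1 = 43.0
Step 2: Compute the convergence rate.
r = 1 - 2/(kappa + 1) = 1 - 2*mu/(L + mu) = (L - mu)/(L + mu) = 42/44 = 0.9545


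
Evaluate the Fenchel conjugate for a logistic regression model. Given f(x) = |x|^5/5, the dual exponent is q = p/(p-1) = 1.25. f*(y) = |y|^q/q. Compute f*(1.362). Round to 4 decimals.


The conjugate exponent q satisfies 1/p + 1/q = 1.
p = 5, so q = 5/(5 - 1) = 1.25
|y|^q = 1.362^1.25 = 1.4714
f*(1.362) = 1.4714 / 1.25 = 1.1771


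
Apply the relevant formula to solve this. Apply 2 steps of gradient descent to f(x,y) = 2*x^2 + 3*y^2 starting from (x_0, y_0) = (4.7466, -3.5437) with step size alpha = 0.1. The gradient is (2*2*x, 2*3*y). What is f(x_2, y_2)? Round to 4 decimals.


Gradient descent on f(x,y) = 2*x^2 + 3*y^2.
Starting point: (4.7466, -3.5437), alpha = 0.1
Step 1: grad_x = 2*2*4.7466 = 18.9864, grad_y = 2*3*-3.5437 = -21.2622
  x_1 = 4.7466 - 0.1*18.9864 = 2.848
  y_1 = -3.5437 - 0.1*-21.2622 = -1.4175
Step 2: grad_x = 2*2*2.848 = 11.3918, grad_y = 2*3*-1.4175 = -8.5049
  x_2 = 2.848 - 0.1*11.3918 = 1.7088
  y_2 = -1.4175 - 0.1*-8.5049 = -0.567
f(1.7088, -0.567) = 2*1.7088^2 + 3*(-0.567)^2 = 6.8043


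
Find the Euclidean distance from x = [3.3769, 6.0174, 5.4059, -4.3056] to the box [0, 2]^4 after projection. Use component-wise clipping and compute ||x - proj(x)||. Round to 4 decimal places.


Project each component onto [0, 2].
clip(3.3769) = 2.0, clip(6.0174) = 2.0, clip(5.4059) = 2.0, clip(-4.3056) = 0.0
Projection = [2.0, 2.0, 2.0, 0.0]
Squared diffs: [1.8959, 16.1395, 11.6002, 18.5382]
Distance = sqrt(48.1738) = 6.9407


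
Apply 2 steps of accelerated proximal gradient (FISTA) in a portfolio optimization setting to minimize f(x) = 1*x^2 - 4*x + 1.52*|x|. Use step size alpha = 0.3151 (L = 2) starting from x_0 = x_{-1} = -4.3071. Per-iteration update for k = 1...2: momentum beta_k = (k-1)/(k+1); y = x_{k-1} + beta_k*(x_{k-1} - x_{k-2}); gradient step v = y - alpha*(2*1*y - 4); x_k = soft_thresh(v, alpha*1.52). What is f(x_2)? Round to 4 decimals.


FISTA on f(x) = 1*x^2 - 4*x + 1.52*|x|
L = 2, alpha = 0.3151
Iteration 1: beta = 0.0, y = -4.3071 + 0.0*(-4.3071 + 4.3071) = -4.3071
  grad(y) = -12.6142, v = y - alpha*grad = -0.3324
  prox(v) = soft_thresh(-0.3324, 0.479) = 0.0
Iteration 2: beta = 0.3333, y = 0.0 + 0.3333*(0.0 + 4.3071) = 1.4357
  grad(y) = -1.1286, v = y - alpha*grad = 1.7913
  prox(v) = soft_thresh(1.7913, 0.479) = 1.3124
f(x_2) = 1*1.3124^2 - 4*1.3124 + 1.52*|1.3124| = -1.5324


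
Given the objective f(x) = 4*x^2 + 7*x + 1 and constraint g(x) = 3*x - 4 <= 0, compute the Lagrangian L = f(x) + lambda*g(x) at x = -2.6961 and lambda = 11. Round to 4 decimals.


Step 1: Evaluate f(x).
f(-2.6961) = 4*(-2.6961)^2 + 7*(-2.6961) + 1 = 11.2031
Step 2: Evaluate g(x).
g(-2.6961) = 3*-2.6961 - 4 = -12.0883
Step 3: Compute Lagrangian.
L = 11.2031 + 11*-12.0883 = -121.7682


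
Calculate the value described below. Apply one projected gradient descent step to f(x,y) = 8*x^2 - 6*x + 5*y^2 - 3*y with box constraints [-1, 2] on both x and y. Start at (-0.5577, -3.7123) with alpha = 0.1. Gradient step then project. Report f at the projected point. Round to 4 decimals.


Step 1: Compute gradient at (-0.5577, -3.7123).
grad_x = 2*8*-0.5577 - 6 = -14.9232
grad_y = 2*5*-3.7123 - 3 = -40.123
Step 2: Gradient step.
x_raw = -0.5577 - 0.1*-14.9232 = 0.9346
y_raw = -3.7123 - 0.1*-40.123 = 0.3
Step 3: Project onto [-1, 2].
x_proj = clip(0.9346) = 0.9346
y_proj = clip(0.3) = 0.3
Step 4: Evaluate f.
f(0.9346, 0.3) = 0.9304


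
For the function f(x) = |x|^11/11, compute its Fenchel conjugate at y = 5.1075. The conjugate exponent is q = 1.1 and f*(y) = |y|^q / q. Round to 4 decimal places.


The conjugate exponent q satisfies 1/p + 1/q = 1.
p = 11, so q = 11/(11 - 1) = 1.1
|y|^q = 5.1075^1.1 = 6.0121
f*(5.1075) = 6.0121 / 1.1 = 5.4656


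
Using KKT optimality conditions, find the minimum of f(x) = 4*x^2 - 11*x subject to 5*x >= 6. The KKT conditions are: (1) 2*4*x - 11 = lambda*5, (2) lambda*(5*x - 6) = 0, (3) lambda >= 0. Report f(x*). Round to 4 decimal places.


Step 1: Try lambda = 0 (constraint inactive).
Stationarity: 2*4*x - 11 = 0
x* = 11/(2*4) = 1.375
Check constraint: 5*1.375 = 6.875 >= 6 -- satisfied.
Step 2: Compute optimal value.
f(x*) = 4*1.375^2 - 11*1.375 = -7.5625


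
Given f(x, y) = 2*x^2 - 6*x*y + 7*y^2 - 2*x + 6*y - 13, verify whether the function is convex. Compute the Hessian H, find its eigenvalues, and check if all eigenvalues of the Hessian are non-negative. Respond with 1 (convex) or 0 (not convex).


The Hessian of f(x,y) = 2*x^2 - 6*x*y + 7*y^2 - 2*x + 6*y - 13 is:
H = [[4, -6], [-6, 14]]
Trace = 4 + 14 = 18
Determinant = 4*14 - (-6)^2 = 20
Discriminant = (18)^2 - 4*20 = 244.0
Eigenvalues: lambda_1 = 1.1898, lambda_2 = 16.8102
The function is convex.

1


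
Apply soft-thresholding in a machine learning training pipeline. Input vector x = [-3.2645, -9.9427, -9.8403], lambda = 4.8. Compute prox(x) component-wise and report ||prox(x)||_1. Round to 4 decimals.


Soft-thresholding with lambda = 4.8:
prox(-3.2645) = sign(-3.2645)*max(|-3.2645| - 4.8, 0) = 0.0
prox(-9.9427) = sign(-9.9427)*max(|-9.9427| - 4.8, 0) = -5.1427
prox(-9.8403) = sign(-9.8403)*max(|-9.8403| - 4.8, 0) = -5.0403
prox(x) = [0.0, -5.1427, -5.0403]
||prox(x)||_1 = 0.0 + 5.1427 + 5.0403 = 10.183


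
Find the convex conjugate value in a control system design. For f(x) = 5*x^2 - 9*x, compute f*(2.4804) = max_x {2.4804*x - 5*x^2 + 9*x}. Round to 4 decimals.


f*(y) = sup_x {y*x - a*x^2 - b*x} = sup_x {(y-b)*x - a*x^2}
FOC: (y - b) - 2a*x = 0 => x* = (y - b)/(2a)
x* = (2.4804 + 9)/(2*5) = 1.148
f*(2.4804) = (y-b)^2/(4a) = (2.4804 + 9)^2/(4*5)
= 131.7996/20 = 6.59


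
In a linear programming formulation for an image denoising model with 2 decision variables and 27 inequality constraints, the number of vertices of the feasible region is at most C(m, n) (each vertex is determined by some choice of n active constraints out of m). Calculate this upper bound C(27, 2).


Each vertex corresponds to some choice of n active constraints out of m, so the number of vertices is at most C(m, n) = m! / (n!(m-n)!).
m = 27, n = 2
Numerator: 27 * 26
Denominator: 2! = 2
C(27, 2) = 351


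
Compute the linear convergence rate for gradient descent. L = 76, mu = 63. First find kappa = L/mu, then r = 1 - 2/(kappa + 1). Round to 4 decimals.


Step 1: Compute the condition number.
kappa = L/mu = 76/63 = 1.2063
Step 2: Compute the convergence rate.
r = 1 - 2/(kappa + 1) = 1 - 2*mu/(L + mu) = (L - mu)/(L + mu) = 13/139 = 0.0935


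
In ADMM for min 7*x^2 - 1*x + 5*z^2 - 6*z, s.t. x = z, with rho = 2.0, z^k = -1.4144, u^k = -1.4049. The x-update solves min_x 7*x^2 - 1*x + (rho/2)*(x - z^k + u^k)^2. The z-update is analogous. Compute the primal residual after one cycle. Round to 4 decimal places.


ADMM iteration with rho = 2.0, z^k = -1.4144, u^k = -1.4049
Step 1: x-update.
Minimize 7*x^2 - 1*x + (2.0/2)*(x + 1.4144 - 1.4049)^2
FOC: (2*7 + 2.0)*x = 1 + 2.0*(-1.4144 + 1.4049)
x^{k+1} = 0.0613
Step 2: z-update.
Minimize 5*z^2 - 6*z + (2.0/2)*(0.0613 - z - 1.4049)^2
FOC: (2*5 + 2.0)*z = 6 + 2.0*(0.0613 - 1.4049)
z^{k+1} = 0.2761
Step 3: u-update.
u^{k+1} = -1.4049 + 0.0613 - 0.2761 = -1.6197
Step 4: Primal residual = |0.0613 - 0.2761| = 0.2148


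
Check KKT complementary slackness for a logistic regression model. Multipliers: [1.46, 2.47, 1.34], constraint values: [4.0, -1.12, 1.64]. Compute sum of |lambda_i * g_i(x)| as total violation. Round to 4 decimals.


KKT complementary slackness check:
lambda_1 * g_1 = 1.46 * 4.0 = 5.84
lambda_2 * g_2 = 2.47 * -1.12 = -2.7664
lambda_3 * g_3 = 1.34 * 1.64 = 2.1976
Total violation = 5.84 + 2.7664 + 2.1976 = 10.804


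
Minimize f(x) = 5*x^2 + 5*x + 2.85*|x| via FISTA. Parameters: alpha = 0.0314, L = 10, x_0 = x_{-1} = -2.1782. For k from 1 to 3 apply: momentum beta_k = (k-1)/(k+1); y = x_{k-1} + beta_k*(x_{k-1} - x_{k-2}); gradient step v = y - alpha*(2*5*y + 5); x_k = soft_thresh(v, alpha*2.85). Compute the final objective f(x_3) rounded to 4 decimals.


FISTA on f(x) = 5*x^2 + 5*x + 2.85*|x|
L = 10, alpha = 0.0314
Iteration 1: beta = 0.0, y = -2.1782 + 0.0*(-2.1782 + 2.1782) = -2.1782
  grad(y) = -16.782, v = y - alpha*grad = -1.6512
  prox(v) = soft_thresh(-1.6512, 0.0895) = -1.5618
Iteration 2: beta = 0.3333, y = -1.5618 + 0.3333*(-1.5618 + 2.1782) = -1.3563
  grad(y) = -8.5627, v = y - alpha*grad = -1.0874
  prox(v) = soft_thresh(-1.0874, 0.0895) = -0.9979
Iteration 3: beta = 0.5, y = -0.9979 + 0.5*(-0.9979 + 1.5618) = -0.716
  grad(y) = -2.1599, v = y - alpha*grad = -0.6482
  prox(v) = soft_thresh(-0.6482, 0.0895) = -0.5587
f(x_3) = 5*(-0.5587)^2 + 5*(-0.5587) + 2.85*|-0.5587| = 0.3595


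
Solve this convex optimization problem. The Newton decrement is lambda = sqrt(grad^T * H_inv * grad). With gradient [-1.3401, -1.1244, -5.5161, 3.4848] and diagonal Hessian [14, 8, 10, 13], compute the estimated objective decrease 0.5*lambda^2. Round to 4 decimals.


Step 1: H is diagonal, so H^(-1) * g = [-0.0957, -0.1406, -0.5516, 0.2681].
Step 2: g^T H^(-1) g = sum_i g_i^2 / H_ii
  = (-1.3401)^2/14 + (-1.1244)^2/8 + (-5.5161)^2/10 + (3.4848)^2/13
  = 0.1283 + 0.158 + 3.0427 + 0.9341 = 4.2632
Step 3: Objective decrease = 0.5 * g^T H^(-1) g = 2.1316


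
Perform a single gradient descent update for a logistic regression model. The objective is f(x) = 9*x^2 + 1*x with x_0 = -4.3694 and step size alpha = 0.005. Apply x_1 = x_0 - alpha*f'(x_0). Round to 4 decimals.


We compute the gradient at x_0 and apply the update.
f'(x) = 18*x + 1
f'(-4.3694) = 18*-4.3694 + 1 = -77.6492
x_1 = -4.3694 - 0.005*-77.6492 = -3.9812


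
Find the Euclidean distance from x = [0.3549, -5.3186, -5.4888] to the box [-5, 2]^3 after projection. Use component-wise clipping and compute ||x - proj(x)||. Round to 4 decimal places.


Project each component onto [-5, 2].
clip(0.3549) = 0.3549, clip(-5.3186) = -5.0, clip(-5.4888) = -5.0
Projection = [0.3549, -5.0, -5.0]
Squared diffs: [0.0, 0.1015, 0.2389]
Distance = sqrt(0.3404) = 0.5835


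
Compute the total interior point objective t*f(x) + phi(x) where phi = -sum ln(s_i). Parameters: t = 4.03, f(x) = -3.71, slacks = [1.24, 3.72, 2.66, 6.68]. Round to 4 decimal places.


Step 1: Compute log-barrier.
ln values: [0.2151, 1.3137, 0.9783, 1.8991]
phi = -(0.2151 + 1.3137 + 0.9783 + 1.8991) = -4.4063
Step 2: Compute augmented objective.
t*f(x) = 4.03*-3.71 = -14.9513
Total = -14.9513 - 4.4063 = -19.3576


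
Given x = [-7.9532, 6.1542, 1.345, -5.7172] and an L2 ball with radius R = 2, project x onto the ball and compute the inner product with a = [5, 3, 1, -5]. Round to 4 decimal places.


Step 1: Compute ||x|| (intermediates to 6 decimals).
||x|| = sqrt((-7.9532)^2 + 6.1542^2 + 1.345^2 + (-5.7172)^2) = 11.645727
Step 2: Project.
Since ||x|| > R, scale = R/||x|| = 2/11.645727 = 0.171737, proj(x) = scale * x
proj(x) = [-1.365859, 1.056904, 0.230986, -0.981855]
Step 3: Dot product.
a^T * proj(x) = 5*(-1.365859) + 3*1.056904 + 1*0.230986 - 5*(-0.981855) = 1.4817


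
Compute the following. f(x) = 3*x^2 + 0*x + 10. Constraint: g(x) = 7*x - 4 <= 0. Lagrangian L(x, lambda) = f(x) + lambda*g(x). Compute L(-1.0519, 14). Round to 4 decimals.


Step 1: Evaluate f(x).
f(-1.0519) = 3*(-1.0519)^2 + 0*(-1.0519) + 10 = 13.3195
Step 2: Evaluate g(x).
g(-1.0519) = 7*-1.0519 - 4 = -11.3633
Step 3: Compute Lagrangian.
L = 13.3195 + 14*-11.3633 = -145.7667


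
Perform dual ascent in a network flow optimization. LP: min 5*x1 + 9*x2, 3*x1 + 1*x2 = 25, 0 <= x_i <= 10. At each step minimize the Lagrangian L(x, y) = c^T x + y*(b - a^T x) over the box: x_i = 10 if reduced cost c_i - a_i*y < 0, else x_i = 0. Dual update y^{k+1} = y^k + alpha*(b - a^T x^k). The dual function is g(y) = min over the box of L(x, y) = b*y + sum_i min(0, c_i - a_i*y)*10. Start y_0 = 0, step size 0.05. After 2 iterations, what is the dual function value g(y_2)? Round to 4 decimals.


Dual ascent for LP: min 5*x1 + 9*x2, 3*x1 + 1*x2 = 25, 0 <= x_i <= 10
Step 1: y^k = 0.0, reduced costs: (5.0, 9.0)
  x^k = (0.0, 0.0), subgradient = b - a^T x = 25.0
  y^{k+1} = 0.0 + 0.05*25.0 = 1.25
Step 2: y^k = 1.25, reduced costs: (1.25, 7.75)
  x^k = (0.0, 0.0), subgradient = b - a^T x = 25.0
  y^{k+1} = 1.25 + 0.05*25.0 = 2.5
Dual objective at y_2 = 2.5: reduced costs (-2.5, 6.5), box minimizer x = (10.0, 0.0)
g(y_2) = b*y + (c1 - a1*y)*x1 + (c2 - a2*y)*x2 = 25*2.5 + (-2.5)*10.0 + 6.5*0.0 = 62.5 - 25.0 + 0.0 = 37.5


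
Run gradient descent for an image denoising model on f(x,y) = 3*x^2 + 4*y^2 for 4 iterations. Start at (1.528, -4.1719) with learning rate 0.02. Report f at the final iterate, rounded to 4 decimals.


Gradient descent on f(x,y) = 3*x^2 + 4*y^2.
Starting point: (1.528, -4.1719), alpha = 0.02
Step 1: grad_x = 2*3*1.528 = 9.168, grad_y = 2*4*-4.1719 = -33.3752
  x_1 = 1.528 - 0.02*9.168 = 1.3446
  y_1 = -4.1719 - 0.02*-33.3752 = -3.5044
Step 2: grad_x = 2*3*1.3446 = 8.0678, grad_y = 2*4*-3.5044 = -28.0352
  x_2 = 1.3446 - 0.02*8.0678 = 1.1833
  y_2 = -3.5044 - 0.02*-28.0352 = -2.9437
Step 3: grad_x = 2*3*1.1833 = 7.0997, grad_y = 2*4*-2.9437 = -23.5495
  x_3 = 1.1833 - 0.02*7.0997 = 1.0413
  y_3 = -2.9437 - 0.02*-23.5495 = -2.4727
Step 4: grad_x = 2*3*1.0413 = 6.2477, grad_y = 2*4*-2.4727 = -19.7816
  x_4 = 1.0413 - 0.02*6.2477 = 0.9163
  y_4 = -2.4727 - 0.02*-19.7816 = -2.0771
f(0.9163, -2.0771) = 3*0.9163^2 + 4*(-2.0771)^2 = 19.7759


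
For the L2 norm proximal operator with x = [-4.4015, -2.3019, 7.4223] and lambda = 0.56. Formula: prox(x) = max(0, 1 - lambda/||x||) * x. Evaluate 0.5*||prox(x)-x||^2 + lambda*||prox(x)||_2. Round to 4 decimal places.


Step 1: Compute ||x||.
||x|| = 8.931
Step 2: Compute scaling factor.
scale = max(0, 1 - 0.56/8.931) = 0.9373
Step 3: prox(x) = [-4.1255, -2.1576, 6.9569]
||prox(x)|| = 8.371
Step 4: Proximal objective.
0.5*||prox-x||^2 = 0.1568
lambda*||prox|| = 4.6878
Total = 4.8446


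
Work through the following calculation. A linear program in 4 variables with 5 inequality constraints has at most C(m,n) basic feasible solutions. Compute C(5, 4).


Each vertex corresponds to some choice of n active constraints out of m, so the number of vertices is at most C(m, n) = m! / (n!(m-n)!).
m = 5, n = 4
Numerator: 5 * 4 * 3 * 2
Denominator: 4! = 24
C(5, 4) = 5


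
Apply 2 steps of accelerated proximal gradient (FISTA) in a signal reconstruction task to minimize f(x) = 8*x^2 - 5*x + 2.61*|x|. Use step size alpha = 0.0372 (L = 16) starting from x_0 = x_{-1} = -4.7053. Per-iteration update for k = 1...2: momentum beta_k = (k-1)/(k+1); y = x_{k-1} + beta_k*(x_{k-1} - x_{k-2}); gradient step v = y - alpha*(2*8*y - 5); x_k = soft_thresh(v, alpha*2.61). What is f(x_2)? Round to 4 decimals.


FISTA on f(x) = 8*x^2 - 5*x + 2.61*|x|
L = 16, alpha = 0.0372
Iteration 1: beta = 0.0, y = -4.7053 + 0.0*(-4.7053 + 4.7053) = -4.7053
  grad(y) = -80.2848, v = y - alpha*grad = -1.7187
  prox(v) = soft_thresh(-1.7187, 0.0971) = -1.6216
Iteration 2: beta = 0.3333, y = -1.6216 + 0.3333*(-1.6216 + 4.7053) = -0.5937
  grad(y) = -14.4995, v = y - alpha*grad = -0.0543
  prox(v) = soft_thresh(-0.0543, 0.0971) = 0.0
f(x_2) = 8*0.0^2 - 5*0.0 + 2.61*|0.0| = 0.0


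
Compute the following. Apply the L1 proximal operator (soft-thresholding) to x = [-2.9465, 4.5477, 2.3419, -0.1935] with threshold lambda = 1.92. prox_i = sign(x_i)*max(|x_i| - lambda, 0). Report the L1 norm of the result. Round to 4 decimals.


Soft-thresholding with lambda = 1.92:
prox(-2.9465) = sign(-2.9465)*max(|-2.9465| - 1.92, 0) = -1.0265
prox(4.5477) = sign(4.5477)*max(|4.5477| - 1.92, 0) = 2.6277
prox(2.3419) = sign(2.3419)*max(|2.3419| - 1.92, 0) = 0.4219
prox(-0.1935) = sign(-0.1935)*max(|-0.1935| - 1.92, 0) = 0.0
prox(x) = [-1.0265, 2.6277, 0.4219, 0.0]
||prox(x)||_1 = 1.0265 + 2.6277 + 0.4219 + 0.0 = 4.0761


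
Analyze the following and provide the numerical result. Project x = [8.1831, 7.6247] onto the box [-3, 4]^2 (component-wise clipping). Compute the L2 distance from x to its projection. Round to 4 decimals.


Project each component onto [-3, 4].
clip(8.1831) = 4.0, clip(7.6247) = 4.0
Projection = [4.0, 4.0]
Squared diffs: [17.4983, 13.1385]
Distance = sqrt(30.6368) = 5.535


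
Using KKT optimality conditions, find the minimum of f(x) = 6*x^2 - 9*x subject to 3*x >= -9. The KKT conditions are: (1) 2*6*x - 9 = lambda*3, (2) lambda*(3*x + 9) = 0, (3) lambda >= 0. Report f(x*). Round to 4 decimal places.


Step 1: Try lambda = 0 (constraint inactive).
Stationarity: 2*6*x - 9 = 0
x* = 9/(2*6) = 0.75
Check constraint: 3*0.75 = 2.25 >= -9 -- satisfied.
Step 2: Compute optimal value.
f(x*) = 6*0.75^2 - 9*0.75 = -3.375


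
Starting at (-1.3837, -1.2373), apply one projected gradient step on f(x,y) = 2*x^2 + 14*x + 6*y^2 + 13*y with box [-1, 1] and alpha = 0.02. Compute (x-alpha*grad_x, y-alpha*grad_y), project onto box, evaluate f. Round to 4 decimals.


Step 1: Compute gradient at (-1.3837, -1.2373).
grad_x = 2*2*-1.3837 + 14 = 8.4652
grad_y = 2*6*-1.2373 + 13 = -1.8476
Step 2: Gradient step.
x_raw = -1.3837 - 0.02*8.4652 = -1.553
y_raw = -1.2373 - 0.02*-1.8476 = -1.2003
Step 3: Project onto [-1, 1].
x_proj = clip(-1.553) = -1.0
y_proj = clip(-1.2003) = -1.0
Step 4: Evaluate f.
f(-1.0, -1.0) = -19.0


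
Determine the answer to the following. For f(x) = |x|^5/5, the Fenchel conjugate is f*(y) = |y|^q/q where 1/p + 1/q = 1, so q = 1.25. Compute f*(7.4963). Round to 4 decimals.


The conjugate exponent q satisfies 1/p + 1/q = 1.
p = 5, so q = 5/(5 - 1) = 1.25
|y|^q = 7.4963^1.25 = 12.4039
f*(7.4963) = 12.4039 / 1.25 = 9.9231


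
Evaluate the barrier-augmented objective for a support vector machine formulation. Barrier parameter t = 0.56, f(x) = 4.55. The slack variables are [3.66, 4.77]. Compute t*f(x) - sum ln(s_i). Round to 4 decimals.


Step 1: Compute log-barrier.
ln values: [1.2975, 1.5623]
phi = -(1.2975 + 1.5623) = -2.8598
Step 2: Compute augmented objective.
t*f(x) = 0.56*4.55 = 2.548
Total = 2.548 - 2.8598 = -0.3118


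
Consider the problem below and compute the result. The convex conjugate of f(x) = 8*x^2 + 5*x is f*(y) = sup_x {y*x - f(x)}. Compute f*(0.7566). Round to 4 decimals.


f*(y) = sup_x {y*x - a*x^2 - b*x} = sup_x {(y-b)*x - a*x^2}
FOC: (y - b) - 2a*x = 0 => x* = (y - b)/(2a)
x* = (0.7566 - 5)/(2*8) = -0.2652
f*(0.7566) = (y-b)^2/(4a) = (0.7566 - 5)^2/(4*8)
= 18.0064/32 = 0.5627


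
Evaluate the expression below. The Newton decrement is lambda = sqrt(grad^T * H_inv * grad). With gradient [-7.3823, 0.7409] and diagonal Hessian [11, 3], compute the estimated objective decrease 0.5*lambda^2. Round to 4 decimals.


Step 1: H is diagonal, so H^(-1) * g = [-0.6711, 0.247].
Step 2: g^T H^(-1) g = sum_i g_i^2 / H_ii
  = (-7.3823)^2/11 + (0.7409)^2/3
  = 4.9544 + 0.183 = 5.1374
Step 3: Objective decrease = 0.5 * g^T H^(-1) g = 2.5687


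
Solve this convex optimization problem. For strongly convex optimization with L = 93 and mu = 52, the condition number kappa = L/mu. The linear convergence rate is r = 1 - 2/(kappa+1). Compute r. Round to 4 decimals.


Step 1: Compute the condition number.
kappa = L/mu = 93/52 = 1.7885
Step 2: Compute the convergence rate.
r = 1 - 2/(kappa + 1) = 1 - 2*mu/(L + mu) = (L - mu)/(L + mu) = 41/145 = 0.2828


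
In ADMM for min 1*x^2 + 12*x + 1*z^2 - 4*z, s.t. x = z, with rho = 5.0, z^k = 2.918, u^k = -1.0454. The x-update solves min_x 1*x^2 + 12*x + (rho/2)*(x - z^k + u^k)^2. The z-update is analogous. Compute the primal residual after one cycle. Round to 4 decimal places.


ADMM iteration with rho = 5.0, z^k = 2.918, u^k = -1.0454
Step 1: x-update.
Minimize 1*x^2 + 12*x + (5.0/2)*(x - 2.918 - 1.0454)^2
FOC: (2*1 + 5.0)*x = -12 + 5.0*(2.918 + 1.0454)
x^{k+1} = 1.1167
Step 2: z-update.
Minimize 1*z^2 - 4*z + (5.0/2)*(1.1167 - z - 1.0454)^2
FOC: (2*1 + 5.0)*z = 4 + 5.0*(1.1167 - 1.0454)
z^{k+1} = 0.6224
Step 3: u-update.
u^{k+1} = -1.0454 + 1.1167 - 0.6224 = -0.5511
Step 4: Primal residual = |1.1167 - 0.6224| = 0.4943


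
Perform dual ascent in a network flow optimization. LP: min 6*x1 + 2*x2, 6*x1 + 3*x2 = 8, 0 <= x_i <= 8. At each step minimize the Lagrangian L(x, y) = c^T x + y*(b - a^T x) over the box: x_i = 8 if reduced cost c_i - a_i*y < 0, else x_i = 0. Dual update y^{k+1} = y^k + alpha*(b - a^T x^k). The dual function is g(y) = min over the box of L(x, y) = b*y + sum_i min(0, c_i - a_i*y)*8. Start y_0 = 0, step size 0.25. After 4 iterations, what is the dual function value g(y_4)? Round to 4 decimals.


Dual ascent for LP: min 6*x1 + 2*x2, 6*x1 + 3*x2 = 8, 0 <= x_i <= 8
Step 1: y^k = 0.0, reduced costs: (6.0, 2.0)
  x^k = (0.0, 0.0), subgradient = b - a^T x = 8.0
  y^{k+1} = 0.0 + 0.25*8.0 = 2.0
Step 2: y^k = 2.0, reduced costs: (-6.0, -4.0)
  x^k = (8.0, 8.0), subgradient = b - a^T x = -64.0
  y^{k+1} = 2.0 + 0.25*-64.0 = -14.0
Step 3: y^k = -14.0, reduced costs: (90.0, 44.0)
  x^k = (0.0, 0.0), subgradient = b - a^T x = 8.0
  y^{k+1} = -14.0 + 0.25*8.0 = -12.0
Step 4: y^k = -12.0, reduced costs: (78.0, 38.0)
  x^k = (0.0, 0.0), subgradient = b - a^T x = 8.0
  y^{k+1} = -12.0 + 0.25*8.0 = -10.0
Dual objective at y_4 = -10.0: reduced costs (66.0, 32.0), box minimizer x = (0.0, 0.0)
g(y_4) = b*y + (c1 - a1*y)*x1 + (c2 - a2*y)*x2 = 8*(-10.0) + 66.0*0.0 + 32.0*0.0 = -80.0 + 0.0 + 0.0 = -80.0


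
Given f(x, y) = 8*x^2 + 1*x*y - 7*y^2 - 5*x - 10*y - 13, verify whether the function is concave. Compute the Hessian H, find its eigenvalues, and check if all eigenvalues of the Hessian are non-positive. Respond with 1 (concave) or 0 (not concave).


The Hessian of f(x,y) = 8*x^2 + 1*x*y - 7*y^2 - 5*x - 10*y - 13 is:
H = [[16, 1], [1, -14]]
Trace = 16 - 14 = 2
Determinant = 16*-14 - (1)^2 = -225
Discriminant = (2)^2 - 4*-225 = 904.0
Eigenvalues: lambda_1 = -14.0333, lambda_2 = 16.0333
The function is not concave.

0


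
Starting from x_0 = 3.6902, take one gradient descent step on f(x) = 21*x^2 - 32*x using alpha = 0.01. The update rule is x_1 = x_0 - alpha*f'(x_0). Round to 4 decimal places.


We compute the gradient at x_0 and apply the update.
f'(x) = 42*x - 32
f'(3.6902) = 42*3.6902 - 32 = 122.9884
x_1 = 3.6902 - 0.01*122.9884 = 2.4603


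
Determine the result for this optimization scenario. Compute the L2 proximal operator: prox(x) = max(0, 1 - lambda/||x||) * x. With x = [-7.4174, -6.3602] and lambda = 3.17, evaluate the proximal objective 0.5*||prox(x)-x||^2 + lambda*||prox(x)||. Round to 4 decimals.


Step 1: Compute ||x||.
||x|| = 9.7709
Step 2: Compute scaling factor.
scale = max(0, 1 - 3.17/9.7709) = 0.6756
Step 3: prox(x) = [-5.0109, -4.2967]
||prox(x)|| = 6.6009
Step 4: Proximal objective.
0.5*||prox-x||^2 = 5.0245
lambda*||prox|| = 20.9249
Total = 25.9492


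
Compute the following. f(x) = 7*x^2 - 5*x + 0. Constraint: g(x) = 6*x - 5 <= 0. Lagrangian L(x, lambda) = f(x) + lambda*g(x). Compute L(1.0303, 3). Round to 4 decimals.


Step 1: Evaluate f(x).
f(1.0303) = 7*1.0303^2 - 5*1.0303 + 0 = 2.2791
Step 2: Evaluate g(x).
g(1.0303) = 6*1.0303 - 5 = 1.1818
Step 3: Compute Lagrangian.
L = 2.2791 + 3*1.1818 = 5.8245


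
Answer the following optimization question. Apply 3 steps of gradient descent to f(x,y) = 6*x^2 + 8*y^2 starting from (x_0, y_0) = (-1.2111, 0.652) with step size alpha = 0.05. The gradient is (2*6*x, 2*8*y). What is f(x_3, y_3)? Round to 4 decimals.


Gradient descent on f(x,y) = 6*x^2 + 8*y^2.
Starting point: (-1.2111, 0.652), alpha = 0.05
Step 1: grad_x = 2*6*-1.2111 = -14.5332, grad_y = 2*8*0.652 = 10.432
  x_1 = -1.2111 - 0.05*-14.5332 = -0.4844
  y_1 = 0.652 - 0.05*10.432 = 0.1304
Step 2: grad_x = 2*6*-0.4844 = -5.8133, grad_y = 2*8*0.1304 = 2.0864
  x_2 = -0.4844 - 0.05*-5.8133 = -0.1938
  y_2 = 0.1304 - 0.05*2.0864 = 0.0261
Step 3: grad_x = 2*6*-0.1938 = -2.3253, grad_y = 2*8*0.0261 = 0.4173
  x_3 = -0.1938 - 0.05*-2.3253 = -0.0775
  y_3 = 0.0261 - 0.05*0.4173 = 0.0052
f(-0.0775, 0.0052) = 6*(-0.0775)^2 + 8*0.0052^2 = 0.0363


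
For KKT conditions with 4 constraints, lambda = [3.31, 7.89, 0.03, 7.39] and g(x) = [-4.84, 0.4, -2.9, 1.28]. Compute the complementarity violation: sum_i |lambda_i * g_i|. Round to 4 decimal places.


KKT complementary slackness check:
lambda_1 * g_1 = 3.31 * -4.84 = -16.0204
lambda_2 * g_2 = 7.89 * 0.4 = 3.156
lambda_3 * g_3 = 0.03 * -2.9 = -0.087
lambda_4 * g_4 = 7.39 * 1.28 = 9.4592
Total violation = 16.0204 + 3.156 + 0.087 + 9.4592 = 28.7226


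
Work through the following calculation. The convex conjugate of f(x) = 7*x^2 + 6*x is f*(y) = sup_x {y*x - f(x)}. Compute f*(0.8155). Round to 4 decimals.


f*(y) = sup_x {y*x - a*x^2 - b*x} = sup_x {(y-b)*x - a*x^2}
FOC: (y - b) - 2a*x = 0 => x* = (y - b)/(2a)
x* = (0.8155 - 6)/(2*7) = -0.3703
f*(0.8155) = (y-b)^2/(4a) = (0.8155 - 6)^2/(4*7)
= 26.879/28 = 0.96


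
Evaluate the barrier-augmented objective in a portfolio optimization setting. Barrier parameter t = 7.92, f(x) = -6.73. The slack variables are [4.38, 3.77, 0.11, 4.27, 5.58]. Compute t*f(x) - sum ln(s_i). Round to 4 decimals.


Step 1: Compute log-barrier.
ln values: [1.477, 1.3271, -2.2073, 1.4516, 1.7192]
phi = -(1.477 + 1.3271 - 2.2073 + 1.4516 + 1.7192) = -3.7677
Step 2: Compute augmented objective.
t*f(x) = 7.92*-6.73 = -53.3016
Total = -53.3016 - 3.7677 = -57.0693


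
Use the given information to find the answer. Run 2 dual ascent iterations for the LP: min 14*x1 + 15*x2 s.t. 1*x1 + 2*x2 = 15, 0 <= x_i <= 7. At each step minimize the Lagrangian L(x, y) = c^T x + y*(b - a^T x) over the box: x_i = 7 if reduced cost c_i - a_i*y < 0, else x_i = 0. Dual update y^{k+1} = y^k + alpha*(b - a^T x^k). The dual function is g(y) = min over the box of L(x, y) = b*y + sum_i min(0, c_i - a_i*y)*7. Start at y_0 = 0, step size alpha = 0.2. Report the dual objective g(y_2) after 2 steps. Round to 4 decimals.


Dual ascent for LP: min 14*x1 + 15*x2, 1*x1 + 2*x2 = 15, 0 <= x_i <= 7
Step 1: y^k = 0.0, reduced costs: (14.0, 15.0)
  x^k = (0.0, 0.0), subgradient = b - a^T x = 15.0
  y^{k+1} = 0.0 + 0.2*15.0 = 3.0
Step 2: y^k = 3.0, reduced costs: (11.0, 9.0)
  x^k = (0.0, 0.0), subgradient = b - a^T x = 15.0
  y^{k+1} = 3.0 + 0.2*15.0 = 6.0
Dual objective at y_2 = 6.0: reduced costs (8.0, 3.0), box minimizer x = (0.0, 0.0)
g(y_2) = b*y + (c1 - a1*y)*x1 + (c2 - a2*y)*x2 = 15*6.0 + 8.0*0.0 + 3.0*0.0 = 90.0 + 0.0 + 0.0 = 90.0


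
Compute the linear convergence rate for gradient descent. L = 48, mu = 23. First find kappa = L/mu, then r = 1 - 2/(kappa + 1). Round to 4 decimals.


Step 1: Compute the condition number.
kappa = L/mu = 48/23 = 2.087
Step 2: Compute the convergence rate.
r = 1 - 2/(kappa + 1) = 1 - 2*mu/(L + mu) = (L - mu)/(L + mu) = 25/71 = 0.3521
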